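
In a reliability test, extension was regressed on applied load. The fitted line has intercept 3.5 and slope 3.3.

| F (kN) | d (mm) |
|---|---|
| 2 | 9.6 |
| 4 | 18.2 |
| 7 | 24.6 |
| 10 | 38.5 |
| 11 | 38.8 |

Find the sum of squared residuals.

SSE = 11.5

F=2: d̂ = 3.5 + 3.3·2 = 10.1; r = 9.6 − 10.1 = -0.5
F=4: d̂ = 3.5 + 3.3·4 = 16.7; r = 18.2 − 16.7 = 1.5
F=7: d̂ = 3.5 + 3.3·7 = 26.6; r = 24.6 − 26.6 = -2
F=10: d̂ = 3.5 + 3.3·10 = 36.5; r = 38.5 − 36.5 = 2
F=11: d̂ = 3.5 + 3.3·11 = 39.8; r = 38.8 − 39.8 = -1
SSE = 0.25 + 2.25 + 4 + 4 + 1 = 11.5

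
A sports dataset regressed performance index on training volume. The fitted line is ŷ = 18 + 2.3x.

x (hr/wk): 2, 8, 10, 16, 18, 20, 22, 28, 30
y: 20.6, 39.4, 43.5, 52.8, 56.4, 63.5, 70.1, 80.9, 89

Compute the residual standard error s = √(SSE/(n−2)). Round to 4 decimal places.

x=2: ŷ = 18 + 2.3·2 = 22.6; r = 20.6 − 22.6 = -2
x=8: ŷ = 18 + 2.3·8 = 36.4; r = 39.4 − 36.4 = 3
x=10: ŷ = 18 + 2.3·10 = 41; r = 43.5 − 41 = 2.5
x=16: ŷ = 18 + 2.3·16 = 54.8; r = 52.8 − 54.8 = -2
x=18: ŷ = 18 + 2.3·18 = 59.4; r = 56.4 − 59.4 = -3
x=20: ŷ = 18 + 2.3·20 = 64; r = 63.5 − 64 = -0.5
x=22: ŷ = 18 + 2.3·22 = 68.6; r = 70.1 − 68.6 = 1.5
x=28: ŷ = 18 + 2.3·28 = 82.4; r = 80.9 − 82.4 = -1.5
x=30: ŷ = 18 + 2.3·30 = 87; r = 89 − 87 = 2
SSE = 4 + 9 + 6.25 + 4 + 9 + 0.25 + 2.25 + 2.25 + 4 = 41
s = √(41/7) = √5.85714 ≈ 2.4202

s = 2.4202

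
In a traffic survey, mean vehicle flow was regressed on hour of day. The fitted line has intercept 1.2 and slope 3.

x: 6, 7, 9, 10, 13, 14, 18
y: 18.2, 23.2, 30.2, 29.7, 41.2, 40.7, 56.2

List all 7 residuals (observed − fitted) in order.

-1, 1, 2, -1.5, 1, -2.5, 1

x=6: ŷ = 1.2 + 3·6 = 19.2; r = 18.2 − 19.2 = -1
x=7: ŷ = 1.2 + 3·7 = 22.2; r = 23.2 − 22.2 = 1
x=9: ŷ = 1.2 + 3·9 = 28.2; r = 30.2 − 28.2 = 2
x=10: ŷ = 1.2 + 3·10 = 31.2; r = 29.7 − 31.2 = -1.5
x=13: ŷ = 1.2 + 3·13 = 40.2; r = 41.2 − 40.2 = 1
x=14: ŷ = 1.2 + 3·14 = 43.2; r = 40.7 − 43.2 = -2.5
x=18: ŷ = 1.2 + 3·18 = 55.2; r = 56.2 − 55.2 = 1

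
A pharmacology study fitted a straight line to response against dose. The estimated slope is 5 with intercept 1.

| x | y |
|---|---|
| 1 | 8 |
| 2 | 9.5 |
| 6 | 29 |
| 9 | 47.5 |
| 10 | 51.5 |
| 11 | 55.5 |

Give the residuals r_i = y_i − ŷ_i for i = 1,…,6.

x=1: ŷ = 1 + 5·1 = 6; r = 8 − 6 = 2
x=2: ŷ = 1 + 5·2 = 11; r = 9.5 − 11 = -1.5
x=6: ŷ = 1 + 5·6 = 31; r = 29 − 31 = -2
x=9: ŷ = 1 + 5·9 = 46; r = 47.5 − 46 = 1.5
x=10: ŷ = 1 + 5·10 = 51; r = 51.5 − 51 = 0.5
x=11: ŷ = 1 + 5·11 = 56; r = 55.5 − 56 = -0.5

2, -1.5, -2, 1.5, 0.5, -0.5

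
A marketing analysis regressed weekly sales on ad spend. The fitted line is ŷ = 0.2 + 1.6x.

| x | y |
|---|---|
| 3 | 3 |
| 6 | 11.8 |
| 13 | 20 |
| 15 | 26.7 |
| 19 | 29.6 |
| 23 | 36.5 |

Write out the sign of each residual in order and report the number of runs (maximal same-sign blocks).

x=3: ŷ = 0.2 + 1.6·3 = 5; r = 3 − 5 = -2
x=6: ŷ = 0.2 + 1.6·6 = 9.8; r = 11.8 − 9.8 = 2
x=13: ŷ = 0.2 + 1.6·13 = 21; r = 20 − 21 = -1
x=15: ŷ = 0.2 + 1.6·15 = 24.2; r = 26.7 − 24.2 = 2.5
x=19: ŷ = 0.2 + 1.6·19 = 30.6; r = 29.6 − 30.6 = -1
x=23: ŷ = 0.2 + 1.6·23 = 37; r = 36.5 − 37 = -0.5
Signs: − + − + − −
Runs: −×1, +×1, −×1, +×1, −×2 → 5

5 runs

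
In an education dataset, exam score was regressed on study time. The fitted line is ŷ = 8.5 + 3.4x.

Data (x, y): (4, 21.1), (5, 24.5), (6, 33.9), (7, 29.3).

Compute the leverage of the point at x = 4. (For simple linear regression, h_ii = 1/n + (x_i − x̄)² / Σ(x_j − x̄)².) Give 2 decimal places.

x̄ = (4 + 5 + 6 + 7)/4 = 5.5
Σ(x − x̄)² = 2.25 + 0.25 + 0.25 + 2.25 = 5
h = 1/4 + (-1.5)²/5 = 0.25 + 0.45 = 0.70

h = 0.70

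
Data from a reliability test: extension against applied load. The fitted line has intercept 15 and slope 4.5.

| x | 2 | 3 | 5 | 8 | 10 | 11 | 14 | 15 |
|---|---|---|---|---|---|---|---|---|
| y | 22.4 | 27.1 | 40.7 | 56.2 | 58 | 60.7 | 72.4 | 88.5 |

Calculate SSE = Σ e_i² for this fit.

SSE = 127.6

x=2: ŷ = 15 + 4.5·2 = 24; e = 22.4 − 24 = -1.6
x=3: ŷ = 15 + 4.5·3 = 28.5; e = 27.1 − 28.5 = -1.4
x=5: ŷ = 15 + 4.5·5 = 37.5; e = 40.7 − 37.5 = 3.2
x=8: ŷ = 15 + 4.5·8 = 51; e = 56.2 − 51 = 5.2
x=10: ŷ = 15 + 4.5·10 = 60; e = 58 − 60 = -2
x=11: ŷ = 15 + 4.5·11 = 64.5; e = 60.7 − 64.5 = -3.8
x=14: ŷ = 15 + 4.5·14 = 78; e = 72.4 − 78 = -5.6
x=15: ŷ = 15 + 4.5·15 = 82.5; e = 88.5 − 82.5 = 6
SSE = 2.56 + 1.96 + 10.24 + 27.04 + 4 + 14.44 + 31.36 + 36 = 127.6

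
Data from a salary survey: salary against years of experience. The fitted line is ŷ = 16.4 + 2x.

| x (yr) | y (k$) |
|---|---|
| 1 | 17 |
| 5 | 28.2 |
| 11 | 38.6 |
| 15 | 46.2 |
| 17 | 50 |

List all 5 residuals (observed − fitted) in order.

-1.4, 1.8, 0.2, -0.2, -0.4

x=1: ŷ = 16.4 + 2·1 = 18.4; e = 17 − 18.4 = -1.4
x=5: ŷ = 16.4 + 2·5 = 26.4; e = 28.2 − 26.4 = 1.8
x=11: ŷ = 16.4 + 2·11 = 38.4; e = 38.6 − 38.4 = 0.2
x=15: ŷ = 16.4 + 2·15 = 46.4; e = 46.2 − 46.4 = -0.2
x=17: ŷ = 16.4 + 2·17 = 50.4; e = 50 − 50.4 = -0.4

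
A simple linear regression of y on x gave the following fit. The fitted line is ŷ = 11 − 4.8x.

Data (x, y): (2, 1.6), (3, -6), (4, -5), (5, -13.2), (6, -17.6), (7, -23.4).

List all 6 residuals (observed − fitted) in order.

x=2: ŷ = 11 − 4.8·2 = 1.4; r = 1.6 − 1.4 = 0.2
x=3: ŷ = 11 − 4.8·3 = -3.4; r = -6 − (-3.4) = -2.6
x=4: ŷ = 11 − 4.8·4 = -8.2; r = -5 − (-8.2) = 3.2
x=5: ŷ = 11 − 4.8·5 = -13; r = -13.2 − (-13) = -0.2
x=6: ŷ = 11 − 4.8·6 = -17.8; r = -17.6 − (-17.8) = 0.2
x=7: ŷ = 11 − 4.8·7 = -22.6; r = -23.4 − (-22.6) = -0.8

0.2, -2.6, 3.2, -0.2, 0.2, -0.8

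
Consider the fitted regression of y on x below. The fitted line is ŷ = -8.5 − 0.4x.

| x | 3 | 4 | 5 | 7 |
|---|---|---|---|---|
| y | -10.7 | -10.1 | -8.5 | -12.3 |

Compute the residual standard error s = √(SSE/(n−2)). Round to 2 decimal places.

s = 1.73

x=3: ŷ = -8.5 − 0.4·3 = -9.7; e = -10.7 − (-9.7) = -1
x=4: ŷ = -8.5 − 0.4·4 = -10.1; e = -10.1 − (-10.1) = 0
x=5: ŷ = -8.5 − 0.4·5 = -10.5; e = -8.5 − (-10.5) = 2
x=7: ŷ = -8.5 − 0.4·7 = -11.3; e = -12.3 − (-11.3) = -1
SSE = 1 + 0 + 4 + 1 = 6
s = √(6/2) = √3 ≈ 1.73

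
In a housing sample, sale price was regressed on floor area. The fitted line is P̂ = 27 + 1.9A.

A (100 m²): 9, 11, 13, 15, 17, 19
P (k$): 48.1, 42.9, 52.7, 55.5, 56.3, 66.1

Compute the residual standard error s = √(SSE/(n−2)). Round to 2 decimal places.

s = 3.87

A=9: P̂ = 27 + 1.9·9 = 44.1; e = 48.1 − 44.1 = 4
A=11: P̂ = 27 + 1.9·11 = 47.9; e = 42.9 − 47.9 = -5
A=13: P̂ = 27 + 1.9·13 = 51.7; e = 52.7 − 51.7 = 1
A=15: P̂ = 27 + 1.9·15 = 55.5; e = 55.5 − 55.5 = 0
A=17: P̂ = 27 + 1.9·17 = 59.3; e = 56.3 − 59.3 = -3
A=19: P̂ = 27 + 1.9·19 = 63.1; e = 66.1 − 63.1 = 3
SSE = 16 + 25 + 1 + 0 + 9 + 9 = 60
s = √(60/4) = √15 ≈ 3.87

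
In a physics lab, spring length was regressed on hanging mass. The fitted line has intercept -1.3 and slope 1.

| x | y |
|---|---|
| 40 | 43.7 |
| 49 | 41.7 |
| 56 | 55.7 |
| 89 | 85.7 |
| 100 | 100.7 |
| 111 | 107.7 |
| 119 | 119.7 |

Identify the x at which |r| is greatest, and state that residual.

x = 49, r = -6

x=40: ŷ = -1.3 + 40 = 38.7; r = 43.7 − 38.7 = 5
x=49: ŷ = -1.3 + 49 = 47.7; r = 41.7 − 47.7 = -6
x=56: ŷ = -1.3 + 56 = 54.7; r = 55.7 − 54.7 = 1
x=89: ŷ = -1.3 + 89 = 87.7; r = 85.7 − 87.7 = -2
x=100: ŷ = -1.3 + 100 = 98.7; r = 100.7 − 98.7 = 2
x=111: ŷ = -1.3 + 111 = 109.7; r = 107.7 − 109.7 = -2
x=119: ŷ = -1.3 + 119 = 117.7; r = 119.7 − 117.7 = 2
Largest |r| is 6 at x = 49, residual -6.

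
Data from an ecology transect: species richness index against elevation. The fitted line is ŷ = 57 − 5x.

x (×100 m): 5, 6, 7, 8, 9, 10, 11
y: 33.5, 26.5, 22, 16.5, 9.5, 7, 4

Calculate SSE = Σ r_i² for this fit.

x=5: ŷ = 57 − 5·5 = 32; r = 33.5 − 32 = 1.5
x=6: ŷ = 57 − 5·6 = 27; r = 26.5 − 27 = -0.5
x=7: ŷ = 57 − 5·7 = 22; r = 22 − 22 = 0
x=8: ŷ = 57 − 5·8 = 17; r = 16.5 − 17 = -0.5
x=9: ŷ = 57 − 5·9 = 12; r = 9.5 − 12 = -2.5
x=10: ŷ = 57 − 5·10 = 7; r = 7 − 7 = 0
x=11: ŷ = 57 − 5·11 = 2; r = 4 − 2 = 2
SSE = 2.25 + 0.25 + 0 + 0.25 + 6.25 + 0 + 4 = 13

SSE = 13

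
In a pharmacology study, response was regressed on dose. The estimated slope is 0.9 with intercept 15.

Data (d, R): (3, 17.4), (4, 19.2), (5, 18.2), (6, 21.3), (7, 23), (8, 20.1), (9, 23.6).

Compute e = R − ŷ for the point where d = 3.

e = -0.3

ŷ = 15 + 0.9·3 = 17.7
e = 17.4 − 17.7 = -0.3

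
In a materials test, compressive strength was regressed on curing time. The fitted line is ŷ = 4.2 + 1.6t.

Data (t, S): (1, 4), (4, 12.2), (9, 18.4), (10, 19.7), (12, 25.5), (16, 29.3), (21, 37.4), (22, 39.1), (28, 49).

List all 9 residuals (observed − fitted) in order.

t=1: ŷ = 4.2 + 1.6·1 = 5.8; r = 4 − 5.8 = -1.8
t=4: ŷ = 4.2 + 1.6·4 = 10.6; r = 12.2 − 10.6 = 1.6
t=9: ŷ = 4.2 + 1.6·9 = 18.6; r = 18.4 − 18.6 = -0.2
t=10: ŷ = 4.2 + 1.6·10 = 20.2; r = 19.7 − 20.2 = -0.5
t=12: ŷ = 4.2 + 1.6·12 = 23.4; r = 25.5 − 23.4 = 2.1
t=16: ŷ = 4.2 + 1.6·16 = 29.8; r = 29.3 − 29.8 = -0.5
t=21: ŷ = 4.2 + 1.6·21 = 37.8; r = 37.4 − 37.8 = -0.4
t=22: ŷ = 4.2 + 1.6·22 = 39.4; r = 39.1 − 39.4 = -0.3
t=28: ŷ = 4.2 + 1.6·28 = 49; r = 49 − 49 = 0

-1.8, 1.6, -0.2, -0.5, 2.1, -0.5, -0.4, -0.3, 0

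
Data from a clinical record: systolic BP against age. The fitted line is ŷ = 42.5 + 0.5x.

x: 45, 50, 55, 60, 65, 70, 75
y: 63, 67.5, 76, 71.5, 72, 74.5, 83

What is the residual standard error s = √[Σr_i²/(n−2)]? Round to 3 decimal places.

s = 3.688

x=45: ŷ = 42.5 + 0.5·45 = 65; r = 63 − 65 = -2
x=50: ŷ = 42.5 + 0.5·50 = 67.5; r = 67.5 − 67.5 = 0
x=55: ŷ = 42.5 + 0.5·55 = 70; r = 76 − 70 = 6
x=60: ŷ = 42.5 + 0.5·60 = 72.5; r = 71.5 − 72.5 = -1
x=65: ŷ = 42.5 + 0.5·65 = 75; r = 72 − 75 = -3
x=70: ŷ = 42.5 + 0.5·70 = 77.5; r = 74.5 − 77.5 = -3
x=75: ŷ = 42.5 + 0.5·75 = 80; r = 83 − 80 = 3
SSE = 4 + 0 + 36 + 1 + 9 + 9 + 9 = 68
s = √(68/5) = √13.6 ≈ 3.688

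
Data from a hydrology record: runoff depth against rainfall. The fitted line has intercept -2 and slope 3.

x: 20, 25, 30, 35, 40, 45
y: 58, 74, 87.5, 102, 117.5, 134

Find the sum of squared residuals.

x=20: ŷ = -2 + 3·20 = 58; r = 58 − 58 = 0
x=25: ŷ = -2 + 3·25 = 73; r = 74 − 73 = 1
x=30: ŷ = -2 + 3·30 = 88; r = 87.5 − 88 = -0.5
x=35: ŷ = -2 + 3·35 = 103; r = 102 − 103 = -1
x=40: ŷ = -2 + 3·40 = 118; r = 117.5 − 118 = -0.5
x=45: ŷ = -2 + 3·45 = 133; r = 134 − 133 = 1
SSE = 0 + 1 + 0.25 + 1 + 0.25 + 1 = 3.5

SSE = 3.5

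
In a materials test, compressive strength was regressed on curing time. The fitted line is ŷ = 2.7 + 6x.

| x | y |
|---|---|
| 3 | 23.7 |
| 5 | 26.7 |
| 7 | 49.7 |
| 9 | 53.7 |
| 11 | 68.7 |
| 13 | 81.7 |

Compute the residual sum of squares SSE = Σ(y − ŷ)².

x=3: ŷ = 2.7 + 6·3 = 20.7; r = 23.7 − 20.7 = 3
x=5: ŷ = 2.7 + 6·5 = 32.7; r = 26.7 − 32.7 = -6
x=7: ŷ = 2.7 + 6·7 = 44.7; r = 49.7 − 44.7 = 5
x=9: ŷ = 2.7 + 6·9 = 56.7; r = 53.7 − 56.7 = -3
x=11: ŷ = 2.7 + 6·11 = 68.7; r = 68.7 − 68.7 = 0
x=13: ŷ = 2.7 + 6·13 = 80.7; r = 81.7 − 80.7 = 1
SSE = 9 + 36 + 25 + 9 + 0 + 1 = 80

SSE = 80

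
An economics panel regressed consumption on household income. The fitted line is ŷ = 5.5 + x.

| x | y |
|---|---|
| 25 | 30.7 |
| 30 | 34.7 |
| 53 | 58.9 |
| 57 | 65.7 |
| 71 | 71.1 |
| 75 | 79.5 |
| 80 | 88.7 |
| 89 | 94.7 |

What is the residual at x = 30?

ŷ = 5.5 + 30 = 35.5
e = 34.7 − 35.5 = -0.8

e = -0.8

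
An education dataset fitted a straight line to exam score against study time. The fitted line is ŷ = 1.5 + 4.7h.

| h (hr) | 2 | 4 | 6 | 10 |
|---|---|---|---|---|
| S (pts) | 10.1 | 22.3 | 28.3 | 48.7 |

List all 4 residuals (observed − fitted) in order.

h=2: ŷ = 1.5 + 4.7·2 = 10.9; e = 10.1 − 10.9 = -0.8
h=4: ŷ = 1.5 + 4.7·4 = 20.3; e = 22.3 − 20.3 = 2
h=6: ŷ = 1.5 + 4.7·6 = 29.7; e = 28.3 − 29.7 = -1.4
h=10: ŷ = 1.5 + 4.7·10 = 48.5; e = 48.7 − 48.5 = 0.2

-0.8, 2, -1.4, 0.2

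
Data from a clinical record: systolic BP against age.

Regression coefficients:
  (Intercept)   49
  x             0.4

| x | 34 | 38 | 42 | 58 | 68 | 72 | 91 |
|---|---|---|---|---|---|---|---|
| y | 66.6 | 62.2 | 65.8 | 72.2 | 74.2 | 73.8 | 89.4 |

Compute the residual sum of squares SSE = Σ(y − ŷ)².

SSE = 56

x=34: ŷ = 49 + 0.4·34 = 62.6; e = 66.6 − 62.6 = 4
x=38: ŷ = 49 + 0.4·38 = 64.2; e = 62.2 − 64.2 = -2
x=42: ŷ = 49 + 0.4·42 = 65.8; e = 65.8 − 65.8 = 0
x=58: ŷ = 49 + 0.4·58 = 72.2; e = 72.2 − 72.2 = 0
x=68: ŷ = 49 + 0.4·68 = 76.2; e = 74.2 − 76.2 = -2
x=72: ŷ = 49 + 0.4·72 = 77.8; e = 73.8 − 77.8 = -4
x=91: ŷ = 49 + 0.4·91 = 85.4; e = 89.4 − 85.4 = 4
SSE = 16 + 4 + 0 + 0 + 4 + 16 + 16 = 56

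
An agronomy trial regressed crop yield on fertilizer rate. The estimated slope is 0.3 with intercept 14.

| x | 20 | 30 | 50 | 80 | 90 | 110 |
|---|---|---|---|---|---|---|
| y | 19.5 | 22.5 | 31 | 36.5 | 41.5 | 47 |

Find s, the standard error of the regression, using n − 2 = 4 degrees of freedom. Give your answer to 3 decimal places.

x=20: ŷ = 14 + 0.3·20 = 20; e = 19.5 − 20 = -0.5
x=30: ŷ = 14 + 0.3·30 = 23; e = 22.5 − 23 = -0.5
x=50: ŷ = 14 + 0.3·50 = 29; e = 31 − 29 = 2
x=80: ŷ = 14 + 0.3·80 = 38; e = 36.5 − 38 = -1.5
x=90: ŷ = 14 + 0.3·90 = 41; e = 41.5 − 41 = 0.5
x=110: ŷ = 14 + 0.3·110 = 47; e = 47 − 47 = 0
SSE = 0.25 + 0.25 + 4 + 2.25 + 0.25 + 0 = 7
s = √(7/4) = √1.75 ≈ 1.323

s = 1.323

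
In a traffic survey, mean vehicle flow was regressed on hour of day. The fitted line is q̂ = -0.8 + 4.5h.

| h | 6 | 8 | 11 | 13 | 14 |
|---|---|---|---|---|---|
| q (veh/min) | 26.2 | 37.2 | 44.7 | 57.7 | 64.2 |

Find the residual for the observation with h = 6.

r = 0

q̂ = -0.8 + 4.5·6 = 26.2
r = 26.2 − 26.2 = 0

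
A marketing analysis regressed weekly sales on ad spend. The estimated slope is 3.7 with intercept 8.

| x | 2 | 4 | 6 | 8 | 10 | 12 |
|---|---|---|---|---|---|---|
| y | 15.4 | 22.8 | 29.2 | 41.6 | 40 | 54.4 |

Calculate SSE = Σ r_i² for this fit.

x=2: ŷ = 8 + 3.7·2 = 15.4; r = 15.4 − 15.4 = 0
x=4: ŷ = 8 + 3.7·4 = 22.8; r = 22.8 − 22.8 = 0
x=6: ŷ = 8 + 3.7·6 = 30.2; r = 29.2 − 30.2 = -1
x=8: ŷ = 8 + 3.7·8 = 37.6; r = 41.6 − 37.6 = 4
x=10: ŷ = 8 + 3.7·10 = 45; r = 40 − 45 = -5
x=12: ŷ = 8 + 3.7·12 = 52.4; r = 54.4 − 52.4 = 2
SSE = 0 + 0 + 1 + 16 + 25 + 4 = 46

SSE = 46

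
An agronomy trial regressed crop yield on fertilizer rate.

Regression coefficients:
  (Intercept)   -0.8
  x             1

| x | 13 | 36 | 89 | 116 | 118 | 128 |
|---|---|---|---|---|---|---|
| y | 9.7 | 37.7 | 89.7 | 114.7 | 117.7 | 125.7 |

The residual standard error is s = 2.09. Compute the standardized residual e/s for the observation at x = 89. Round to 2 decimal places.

ŷ = -0.8 + 89 = 88.2
e = 89.7 − 88.2 = 1.5
e/s = 1.5 / 2.09 = 0.72

0.72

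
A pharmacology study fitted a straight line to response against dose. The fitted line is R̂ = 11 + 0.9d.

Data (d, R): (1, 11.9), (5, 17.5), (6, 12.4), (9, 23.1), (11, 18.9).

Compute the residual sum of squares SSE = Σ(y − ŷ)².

d=1: R̂ = 11 + 0.9·1 = 11.9; e = 11.9 − 11.9 = 0
d=5: R̂ = 11 + 0.9·5 = 15.5; e = 17.5 − 15.5 = 2
d=6: R̂ = 11 + 0.9·6 = 16.4; e = 12.4 − 16.4 = -4
d=9: R̂ = 11 + 0.9·9 = 19.1; e = 23.1 − 19.1 = 4
d=11: R̂ = 11 + 0.9·11 = 20.9; e = 18.9 − 20.9 = -2
SSE = 0 + 4 + 16 + 16 + 4 = 40

SSE = 40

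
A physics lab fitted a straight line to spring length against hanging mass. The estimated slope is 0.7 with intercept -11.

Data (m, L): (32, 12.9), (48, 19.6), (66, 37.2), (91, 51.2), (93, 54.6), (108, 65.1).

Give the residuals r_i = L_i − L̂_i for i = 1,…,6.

m=32: L̂ = -11 + 0.7·32 = 11.4; r = 12.9 − 11.4 = 1.5
m=48: L̂ = -11 + 0.7·48 = 22.6; r = 19.6 − 22.6 = -3
m=66: L̂ = -11 + 0.7·66 = 35.2; r = 37.2 − 35.2 = 2
m=91: L̂ = -11 + 0.7·91 = 52.7; r = 51.2 − 52.7 = -1.5
m=93: L̂ = -11 + 0.7·93 = 54.1; r = 54.6 − 54.1 = 0.5
m=108: L̂ = -11 + 0.7·108 = 64.6; r = 65.1 − 64.6 = 0.5

1.5, -3, 2, -1.5, 0.5, 0.5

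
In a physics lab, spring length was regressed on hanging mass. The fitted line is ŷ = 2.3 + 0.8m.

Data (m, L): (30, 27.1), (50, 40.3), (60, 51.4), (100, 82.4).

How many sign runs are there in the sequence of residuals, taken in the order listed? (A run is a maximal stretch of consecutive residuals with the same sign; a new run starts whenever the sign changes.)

m=30: ŷ = 2.3 + 0.8·30 = 26.3; e = 27.1 − 26.3 = 0.8
m=50: ŷ = 2.3 + 0.8·50 = 42.3; e = 40.3 − 42.3 = -2
m=60: ŷ = 2.3 + 0.8·60 = 50.3; e = 51.4 − 50.3 = 1.1
m=100: ŷ = 2.3 + 0.8·100 = 82.3; e = 82.4 − 82.3 = 0.1
Signs: + − + +
Runs: +×1, −×1, +×2 → 3

3 runs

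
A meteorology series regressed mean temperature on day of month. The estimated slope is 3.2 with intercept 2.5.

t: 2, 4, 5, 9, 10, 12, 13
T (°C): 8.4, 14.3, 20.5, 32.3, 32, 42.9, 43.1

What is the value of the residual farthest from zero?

t=2: T̂ = 2.5 + 3.2·2 = 8.9; e = 8.4 − 8.9 = -0.5
t=4: T̂ = 2.5 + 3.2·4 = 15.3; e = 14.3 − 15.3 = -1
t=5: T̂ = 2.5 + 3.2·5 = 18.5; e = 20.5 − 18.5 = 2
t=9: T̂ = 2.5 + 3.2·9 = 31.3; e = 32.3 − 31.3 = 1
t=10: T̂ = 2.5 + 3.2·10 = 34.5; e = 32 − 34.5 = -2.5
t=12: T̂ = 2.5 + 3.2·12 = 40.9; e = 42.9 − 40.9 = 2
t=13: T̂ = 2.5 + 3.2·13 = 44.1; e = 43.1 − 44.1 = -1
Largest |e| is 2.5 at t = 10, residual -2.5.

e = -2.5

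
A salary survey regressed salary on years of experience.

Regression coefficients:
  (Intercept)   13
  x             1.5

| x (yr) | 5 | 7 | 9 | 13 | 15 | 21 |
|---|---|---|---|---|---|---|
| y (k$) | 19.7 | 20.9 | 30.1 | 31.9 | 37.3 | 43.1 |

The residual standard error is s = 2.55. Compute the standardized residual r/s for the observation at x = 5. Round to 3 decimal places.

ŷ = 13 + 1.5·5 = 20.5
r = 19.7 − 20.5 = -0.8
r/s = -0.8 / 2.55 = -0.314

-0.314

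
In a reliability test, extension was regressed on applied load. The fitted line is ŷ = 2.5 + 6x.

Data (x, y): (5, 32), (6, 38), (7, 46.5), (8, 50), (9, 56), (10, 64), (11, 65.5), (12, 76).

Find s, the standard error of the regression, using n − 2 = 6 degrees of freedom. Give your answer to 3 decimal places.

x=5: ŷ = 2.5 + 6·5 = 32.5; r = 32 − 32.5 = -0.5
x=6: ŷ = 2.5 + 6·6 = 38.5; r = 38 − 38.5 = -0.5
x=7: ŷ = 2.5 + 6·7 = 44.5; r = 46.5 − 44.5 = 2
x=8: ŷ = 2.5 + 6·8 = 50.5; r = 50 − 50.5 = -0.5
x=9: ŷ = 2.5 + 6·9 = 56.5; r = 56 − 56.5 = -0.5
x=10: ŷ = 2.5 + 6·10 = 62.5; r = 64 − 62.5 = 1.5
x=11: ŷ = 2.5 + 6·11 = 68.5; r = 65.5 − 68.5 = -3
x=12: ŷ = 2.5 + 6·12 = 74.5; r = 76 − 74.5 = 1.5
SSE = 0.25 + 0.25 + 4 + 0.25 + 0.25 + 2.25 + 9 + 2.25 = 18.5
s = √(18.5/6) = √3.08333 ≈ 1.756

s = 1.756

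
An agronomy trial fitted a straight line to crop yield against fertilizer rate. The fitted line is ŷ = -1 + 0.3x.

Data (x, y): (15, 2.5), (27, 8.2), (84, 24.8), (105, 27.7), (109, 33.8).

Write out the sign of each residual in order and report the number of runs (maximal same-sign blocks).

x=15: ŷ = -1 + 0.3·15 = 3.5; r = 2.5 − 3.5 = -1
x=27: ŷ = -1 + 0.3·27 = 7.1; r = 8.2 − 7.1 = 1.1
x=84: ŷ = -1 + 0.3·84 = 24.2; r = 24.8 − 24.2 = 0.6
x=105: ŷ = -1 + 0.3·105 = 30.5; r = 27.7 − 30.5 = -2.8
x=109: ŷ = -1 + 0.3·109 = 31.7; r = 33.8 − 31.7 = 2.1
Signs: − + + − +
Runs: −×1, +×2, −×1, +×1 → 4

4 runs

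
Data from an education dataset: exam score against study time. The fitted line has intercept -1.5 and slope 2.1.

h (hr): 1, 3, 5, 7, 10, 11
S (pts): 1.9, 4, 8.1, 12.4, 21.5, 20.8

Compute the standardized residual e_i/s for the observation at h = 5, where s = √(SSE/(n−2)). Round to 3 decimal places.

-0.620

h=1: Ŝ = -1.5 + 2.1·1 = 0.6; e = 1.9 − 0.6 = 1.3
h=3: Ŝ = -1.5 + 2.1·3 = 4.8; e = 4 − 4.8 = -0.8
h=5: Ŝ = -1.5 + 2.1·5 = 9; e = 8.1 − 9 = -0.9
h=7: Ŝ = -1.5 + 2.1·7 = 13.2; e = 12.4 − 13.2 = -0.8
h=10: Ŝ = -1.5 + 2.1·10 = 19.5; e = 21.5 − 19.5 = 2
h=11: Ŝ = -1.5 + 2.1·11 = 21.6; e = 20.8 − 21.6 = -0.8
SSE = 1.69 + 0.64 + 0.81 + 0.64 + 4 + 0.64 = 8.42
s = √(8.42/4) = 1.45086
e/s = -0.9 / 1.45086 = -0.620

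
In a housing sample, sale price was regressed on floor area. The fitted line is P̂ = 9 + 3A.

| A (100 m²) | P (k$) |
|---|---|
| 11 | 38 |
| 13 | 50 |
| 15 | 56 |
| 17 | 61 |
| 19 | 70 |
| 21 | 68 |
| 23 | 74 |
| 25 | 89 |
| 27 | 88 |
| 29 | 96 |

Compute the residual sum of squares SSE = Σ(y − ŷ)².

SSE = 102

A=11: P̂ = 9 + 3·11 = 42; r = 38 − 42 = -4
A=13: P̂ = 9 + 3·13 = 48; r = 50 − 48 = 2
A=15: P̂ = 9 + 3·15 = 54; r = 56 − 54 = 2
A=17: P̂ = 9 + 3·17 = 60; r = 61 − 60 = 1
A=19: P̂ = 9 + 3·19 = 66; r = 70 − 66 = 4
A=21: P̂ = 9 + 3·21 = 72; r = 68 − 72 = -4
A=23: P̂ = 9 + 3·23 = 78; r = 74 − 78 = -4
A=25: P̂ = 9 + 3·25 = 84; r = 89 − 84 = 5
A=27: P̂ = 9 + 3·27 = 90; r = 88 − 90 = -2
A=29: P̂ = 9 + 3·29 = 96; r = 96 − 96 = 0
SSE = 16 + 4 + 4 + 1 + 16 + 16 + 16 + 25 + 4 + 0 = 102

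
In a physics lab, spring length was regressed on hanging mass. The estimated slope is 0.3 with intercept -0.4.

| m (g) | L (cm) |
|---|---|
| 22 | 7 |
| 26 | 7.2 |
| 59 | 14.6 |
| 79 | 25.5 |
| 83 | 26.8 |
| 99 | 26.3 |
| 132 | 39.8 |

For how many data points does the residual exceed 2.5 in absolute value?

m=22: L̂ = -0.4 + 0.3·22 = 6.2; r = 7 − 6.2 = 0.8
m=26: L̂ = -0.4 + 0.3·26 = 7.4; r = 7.2 − 7.4 = -0.2
m=59: L̂ = -0.4 + 0.3·59 = 17.3; r = 14.6 − 17.3 = -2.7
m=79: L̂ = -0.4 + 0.3·79 = 23.3; r = 25.5 − 23.3 = 2.2
m=83: L̂ = -0.4 + 0.3·83 = 24.5; r = 26.8 − 24.5 = 2.3
m=99: L̂ = -0.4 + 0.3·99 = 29.3; r = 26.3 − 29.3 = -3
m=132: L̂ = -0.4 + 0.3·132 = 39.2; r = 39.8 − 39.2 = 0.6
|r| > 2.5: m=59 (|r|=2.7), m=99 (|r|=3) → 2

2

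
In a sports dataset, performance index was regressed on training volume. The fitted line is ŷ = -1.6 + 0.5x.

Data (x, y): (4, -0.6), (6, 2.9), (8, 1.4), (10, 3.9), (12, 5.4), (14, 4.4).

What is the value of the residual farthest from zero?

e = 1.5

x=4: ŷ = -1.6 + 0.5·4 = 0.4; e = -0.6 − 0.4 = -1
x=6: ŷ = -1.6 + 0.5·6 = 1.4; e = 2.9 − 1.4 = 1.5
x=8: ŷ = -1.6 + 0.5·8 = 2.4; e = 1.4 − 2.4 = -1
x=10: ŷ = -1.6 + 0.5·10 = 3.4; e = 3.9 − 3.4 = 0.5
x=12: ŷ = -1.6 + 0.5·12 = 4.4; e = 5.4 − 4.4 = 1
x=14: ŷ = -1.6 + 0.5·14 = 5.4; e = 4.4 − 5.4 = -1
Largest |e| is 1.5 at x = 6, residual 1.5.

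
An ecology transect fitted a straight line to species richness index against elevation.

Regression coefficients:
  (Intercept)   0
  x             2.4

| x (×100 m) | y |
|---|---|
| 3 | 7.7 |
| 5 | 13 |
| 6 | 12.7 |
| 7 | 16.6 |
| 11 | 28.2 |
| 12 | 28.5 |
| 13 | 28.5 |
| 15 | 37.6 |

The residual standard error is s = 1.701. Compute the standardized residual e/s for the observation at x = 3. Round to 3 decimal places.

0.294

ŷ = 2.4·3 = 7.2
e = 7.7 − 7.2 = 0.5
e/s = 0.5 / 1.701 = 0.294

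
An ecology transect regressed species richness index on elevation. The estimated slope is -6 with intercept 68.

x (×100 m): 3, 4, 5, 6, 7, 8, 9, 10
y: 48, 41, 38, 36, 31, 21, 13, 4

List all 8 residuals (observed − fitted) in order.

-2, -3, 0, 4, 5, 1, -1, -4

x=3: ŷ = 68 − 6·3 = 50; r = 48 − 50 = -2
x=4: ŷ = 68 − 6·4 = 44; r = 41 − 44 = -3
x=5: ŷ = 68 − 6·5 = 38; r = 38 − 38 = 0
x=6: ŷ = 68 − 6·6 = 32; r = 36 − 32 = 4
x=7: ŷ = 68 − 6·7 = 26; r = 31 − 26 = 5
x=8: ŷ = 68 − 6·8 = 20; r = 21 − 20 = 1
x=9: ŷ = 68 − 6·9 = 14; r = 13 − 14 = -1
x=10: ŷ = 68 − 6·10 = 8; r = 4 − 8 = -4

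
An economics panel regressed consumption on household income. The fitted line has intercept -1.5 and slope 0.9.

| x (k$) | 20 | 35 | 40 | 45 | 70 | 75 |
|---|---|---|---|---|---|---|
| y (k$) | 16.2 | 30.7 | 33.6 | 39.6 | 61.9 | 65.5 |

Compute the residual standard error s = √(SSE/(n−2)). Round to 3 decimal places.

x=20: ŷ = -1.5 + 0.9·20 = 16.5; r = 16.2 − 16.5 = -0.3
x=35: ŷ = -1.5 + 0.9·35 = 30; r = 30.7 − 30 = 0.7
x=40: ŷ = -1.5 + 0.9·40 = 34.5; r = 33.6 − 34.5 = -0.9
x=45: ŷ = -1.5 + 0.9·45 = 39; r = 39.6 − 39 = 0.6
x=70: ŷ = -1.5 + 0.9·70 = 61.5; r = 61.9 − 61.5 = 0.4
x=75: ŷ = -1.5 + 0.9·75 = 66; r = 65.5 − 66 = -0.5
SSE = 0.09 + 0.49 + 0.81 + 0.36 + 0.16 + 0.25 = 2.16
s = √(2.16/4) = √0.54 ≈ 0.735

s = 0.735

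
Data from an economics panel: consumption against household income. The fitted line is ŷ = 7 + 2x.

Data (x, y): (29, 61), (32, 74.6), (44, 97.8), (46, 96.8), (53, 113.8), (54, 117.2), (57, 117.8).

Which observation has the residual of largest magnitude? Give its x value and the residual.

x=29: ŷ = 7 + 2·29 = 65; e = 61 − 65 = -4
x=32: ŷ = 7 + 2·32 = 71; e = 74.6 − 71 = 3.6
x=44: ŷ = 7 + 2·44 = 95; e = 97.8 − 95 = 2.8
x=46: ŷ = 7 + 2·46 = 99; e = 96.8 − 99 = -2.2
x=53: ŷ = 7 + 2·53 = 113; e = 113.8 − 113 = 0.8
x=54: ŷ = 7 + 2·54 = 115; e = 117.2 − 115 = 2.2
x=57: ŷ = 7 + 2·57 = 121; e = 117.8 − 121 = -3.2
Largest |e| is 4 at x = 29, residual -4.

x = 29, e = -4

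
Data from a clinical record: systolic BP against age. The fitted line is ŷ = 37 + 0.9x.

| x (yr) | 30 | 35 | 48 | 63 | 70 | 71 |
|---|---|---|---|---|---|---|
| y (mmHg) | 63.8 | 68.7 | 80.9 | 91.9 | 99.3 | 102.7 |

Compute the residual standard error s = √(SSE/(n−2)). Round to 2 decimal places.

s = 1.37

x=30: ŷ = 37 + 0.9·30 = 64; e = 63.8 − 64 = -0.2
x=35: ŷ = 37 + 0.9·35 = 68.5; e = 68.7 − 68.5 = 0.2
x=48: ŷ = 37 + 0.9·48 = 80.2; e = 80.9 − 80.2 = 0.7
x=63: ŷ = 37 + 0.9·63 = 93.7; e = 91.9 − 93.7 = -1.8
x=70: ŷ = 37 + 0.9·70 = 100; e = 99.3 − 100 = -0.7
x=71: ŷ = 37 + 0.9·71 = 100.9; e = 102.7 − 100.9 = 1.8
SSE = 0.04 + 0.04 + 0.49 + 3.24 + 0.49 + 3.24 = 7.54
s = √(7.54/4) = √1.885 ≈ 1.37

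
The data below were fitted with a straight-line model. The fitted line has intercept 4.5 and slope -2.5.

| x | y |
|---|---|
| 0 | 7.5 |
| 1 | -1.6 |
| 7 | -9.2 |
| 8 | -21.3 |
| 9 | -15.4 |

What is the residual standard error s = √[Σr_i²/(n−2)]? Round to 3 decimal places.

s = 5.060

x=0: ŷ = 4.5 − 2.5·0 = 4.5; r = 7.5 − 4.5 = 3
x=1: ŷ = 4.5 − 2.5·1 = 2; r = -1.6 − 2 = -3.6
x=7: ŷ = 4.5 − 2.5·7 = -13; r = -9.2 − (-13) = 3.8
x=8: ŷ = 4.5 − 2.5·8 = -15.5; r = -21.3 − (-15.5) = -5.8
x=9: ŷ = 4.5 − 2.5·9 = -18; r = -15.4 − (-18) = 2.6
SSE = 9 + 12.96 + 14.44 + 33.64 + 6.76 = 76.8
s = √(76.8/3) = √25.6 ≈ 5.060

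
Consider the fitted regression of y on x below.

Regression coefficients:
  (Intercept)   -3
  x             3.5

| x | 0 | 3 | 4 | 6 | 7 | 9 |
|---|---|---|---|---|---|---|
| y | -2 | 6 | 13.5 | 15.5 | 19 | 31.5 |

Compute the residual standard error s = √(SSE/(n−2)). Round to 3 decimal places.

x=0: ŷ = -3 + 3.5·0 = -3; e = -2 − (-3) = 1
x=3: ŷ = -3 + 3.5·3 = 7.5; e = 6 − 7.5 = -1.5
x=4: ŷ = -3 + 3.5·4 = 11; e = 13.5 − 11 = 2.5
x=6: ŷ = -3 + 3.5·6 = 18; e = 15.5 − 18 = -2.5
x=7: ŷ = -3 + 3.5·7 = 21.5; e = 19 − 21.5 = -2.5
x=9: ŷ = -3 + 3.5·9 = 28.5; e = 31.5 − 28.5 = 3
SSE = 1 + 2.25 + 6.25 + 6.25 + 6.25 + 9 = 31
s = √(31/4) = √7.75 ≈ 2.784

s = 2.784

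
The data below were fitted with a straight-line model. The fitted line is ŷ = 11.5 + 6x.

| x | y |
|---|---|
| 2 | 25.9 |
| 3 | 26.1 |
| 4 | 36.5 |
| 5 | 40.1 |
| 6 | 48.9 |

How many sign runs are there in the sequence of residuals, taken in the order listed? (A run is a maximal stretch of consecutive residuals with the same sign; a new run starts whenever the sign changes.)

5 runs

x=2: ŷ = 11.5 + 6·2 = 23.5; r = 25.9 − 23.5 = 2.4
x=3: ŷ = 11.5 + 6·3 = 29.5; r = 26.1 − 29.5 = -3.4
x=4: ŷ = 11.5 + 6·4 = 35.5; r = 36.5 − 35.5 = 1
x=5: ŷ = 11.5 + 6·5 = 41.5; r = 40.1 − 41.5 = -1.4
x=6: ŷ = 11.5 + 6·6 = 47.5; r = 48.9 − 47.5 = 1.4
Signs: + − + − +
Runs: +×1, −×1, +×1, −×1, +×1 → 5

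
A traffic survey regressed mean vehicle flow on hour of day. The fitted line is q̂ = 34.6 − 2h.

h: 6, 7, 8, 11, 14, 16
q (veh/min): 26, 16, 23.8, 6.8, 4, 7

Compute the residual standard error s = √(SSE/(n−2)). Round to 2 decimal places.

h=6: q̂ = 34.6 − 2·6 = 22.6; e = 26 − 22.6 = 3.4
h=7: q̂ = 34.6 − 2·7 = 20.6; e = 16 − 20.6 = -4.6
h=8: q̂ = 34.6 − 2·8 = 18.6; e = 23.8 − 18.6 = 5.2
h=11: q̂ = 34.6 − 2·11 = 12.6; e = 6.8 − 12.6 = -5.8
h=14: q̂ = 34.6 − 2·14 = 6.6; e = 4 − 6.6 = -2.6
h=16: q̂ = 34.6 − 2·16 = 2.6; e = 7 − 2.6 = 4.4
SSE = 11.56 + 21.16 + 27.04 + 33.64 + 6.76 + 19.36 = 119.52
s = √(119.52/4) = √29.88 ≈ 5.47

s = 5.47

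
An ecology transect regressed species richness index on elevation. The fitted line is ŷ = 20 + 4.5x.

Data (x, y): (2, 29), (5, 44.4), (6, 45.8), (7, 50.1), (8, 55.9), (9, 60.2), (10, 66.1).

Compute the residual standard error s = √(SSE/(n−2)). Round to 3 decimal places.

s = 1.290

x=2: ŷ = 20 + 4.5·2 = 29; r = 29 − 29 = 0
x=5: ŷ = 20 + 4.5·5 = 42.5; r = 44.4 − 42.5 = 1.9
x=6: ŷ = 20 + 4.5·6 = 47; r = 45.8 − 47 = -1.2
x=7: ŷ = 20 + 4.5·7 = 51.5; r = 50.1 − 51.5 = -1.4
x=8: ŷ = 20 + 4.5·8 = 56; r = 55.9 − 56 = -0.1
x=9: ŷ = 20 + 4.5·9 = 60.5; r = 60.2 − 60.5 = -0.3
x=10: ŷ = 20 + 4.5·10 = 65; r = 66.1 − 65 = 1.1
SSE = 0 + 3.61 + 1.44 + 1.96 + 0.01 + 0.09 + 1.21 = 8.32
s = √(8.32/5) = √1.664 ≈ 1.290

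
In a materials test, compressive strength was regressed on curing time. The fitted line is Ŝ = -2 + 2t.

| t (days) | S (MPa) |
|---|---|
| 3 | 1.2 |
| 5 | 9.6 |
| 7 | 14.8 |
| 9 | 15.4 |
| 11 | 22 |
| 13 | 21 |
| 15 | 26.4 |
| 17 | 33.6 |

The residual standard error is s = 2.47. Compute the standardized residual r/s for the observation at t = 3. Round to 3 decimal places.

-1.134

Ŝ = -2 + 2·3 = 4
r = 1.2 − 4 = -2.8
r/s = -2.8 / 2.47 = -1.134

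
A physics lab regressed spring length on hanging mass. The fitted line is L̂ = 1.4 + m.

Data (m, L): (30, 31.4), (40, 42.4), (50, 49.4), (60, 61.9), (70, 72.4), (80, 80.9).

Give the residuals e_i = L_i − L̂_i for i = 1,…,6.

m=30: L̂ = 1.4 + 30 = 31.4; e = 31.4 − 31.4 = 0
m=40: L̂ = 1.4 + 40 = 41.4; e = 42.4 − 41.4 = 1
m=50: L̂ = 1.4 + 50 = 51.4; e = 49.4 − 51.4 = -2
m=60: L̂ = 1.4 + 60 = 61.4; e = 61.9 − 61.4 = 0.5
m=70: L̂ = 1.4 + 70 = 71.4; e = 72.4 − 71.4 = 1
m=80: L̂ = 1.4 + 80 = 81.4; e = 80.9 − 81.4 = -0.5

0, 1, -2, 0.5, 1, -0.5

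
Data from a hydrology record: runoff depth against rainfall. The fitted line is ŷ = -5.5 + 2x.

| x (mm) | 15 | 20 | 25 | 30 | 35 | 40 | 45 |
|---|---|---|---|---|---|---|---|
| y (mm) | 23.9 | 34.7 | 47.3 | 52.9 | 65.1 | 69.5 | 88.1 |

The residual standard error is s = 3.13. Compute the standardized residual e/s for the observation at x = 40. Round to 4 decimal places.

-1.5974

ŷ = -5.5 + 2·40 = 74.5
e = 69.5 − 74.5 = -5
e/s = -5 / 3.13 = -1.5974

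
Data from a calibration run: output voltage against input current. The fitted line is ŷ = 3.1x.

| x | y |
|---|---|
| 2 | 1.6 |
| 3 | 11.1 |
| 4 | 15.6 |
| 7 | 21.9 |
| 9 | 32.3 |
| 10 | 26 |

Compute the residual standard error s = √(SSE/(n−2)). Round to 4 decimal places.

s = 4.4452

x=2: ŷ = 3.1·2 = 6.2; e = 1.6 − 6.2 = -4.6
x=3: ŷ = 3.1·3 = 9.3; e = 11.1 − 9.3 = 1.8
x=4: ŷ = 3.1·4 = 12.4; e = 15.6 − 12.4 = 3.2
x=7: ŷ = 3.1·7 = 21.7; e = 21.9 − 21.7 = 0.2
x=9: ŷ = 3.1·9 = 27.9; e = 32.3 − 27.9 = 4.4
x=10: ŷ = 3.1·10 = 31; e = 26 − 31 = -5
SSE = 21.16 + 3.24 + 10.24 + 0.04 + 19.36 + 25 = 79.04
s = √(79.04/4) = √19.76 ≈ 4.4452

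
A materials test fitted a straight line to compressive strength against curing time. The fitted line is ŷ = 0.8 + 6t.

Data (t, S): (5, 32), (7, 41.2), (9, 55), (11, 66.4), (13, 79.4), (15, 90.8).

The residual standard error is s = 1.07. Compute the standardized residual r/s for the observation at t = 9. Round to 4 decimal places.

0.1869

ŷ = 0.8 + 6·9 = 54.8
r = 55 − 54.8 = 0.2
r/s = 0.2 / 1.07 = 0.1869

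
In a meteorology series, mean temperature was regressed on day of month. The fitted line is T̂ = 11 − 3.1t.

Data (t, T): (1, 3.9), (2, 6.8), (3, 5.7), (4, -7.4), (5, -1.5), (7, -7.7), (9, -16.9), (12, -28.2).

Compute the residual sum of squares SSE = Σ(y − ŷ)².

SSE = 94

t=1: T̂ = 11 − 3.1·1 = 7.9; e = 3.9 − 7.9 = -4
t=2: T̂ = 11 − 3.1·2 = 4.8; e = 6.8 − 4.8 = 2
t=3: T̂ = 11 − 3.1·3 = 1.7; e = 5.7 − 1.7 = 4
t=4: T̂ = 11 − 3.1·4 = -1.4; e = -7.4 − (-1.4) = -6
t=5: T̂ = 11 − 3.1·5 = -4.5; e = -1.5 − (-4.5) = 3
t=7: T̂ = 11 − 3.1·7 = -10.7; e = -7.7 − (-10.7) = 3
t=9: T̂ = 11 − 3.1·9 = -16.9; e = -16.9 − (-16.9) = 0
t=12: T̂ = 11 − 3.1·12 = -26.2; e = -28.2 − (-26.2) = -2
SSE = 16 + 4 + 16 + 36 + 9 + 9 + 0 + 4 = 94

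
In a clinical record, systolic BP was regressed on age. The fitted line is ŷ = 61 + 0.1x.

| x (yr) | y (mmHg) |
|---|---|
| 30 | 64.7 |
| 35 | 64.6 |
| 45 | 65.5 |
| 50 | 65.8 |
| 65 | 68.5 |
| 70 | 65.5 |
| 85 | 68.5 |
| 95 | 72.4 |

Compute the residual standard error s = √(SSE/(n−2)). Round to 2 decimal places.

x=30: ŷ = 61 + 0.1·30 = 64; r = 64.7 − 64 = 0.7
x=35: ŷ = 61 + 0.1·35 = 64.5; r = 64.6 − 64.5 = 0.1
x=45: ŷ = 61 + 0.1·45 = 65.5; r = 65.5 − 65.5 = 0
x=50: ŷ = 61 + 0.1·50 = 66; r = 65.8 − 66 = -0.2
x=65: ŷ = 61 + 0.1·65 = 67.5; r = 68.5 − 67.5 = 1
x=70: ŷ = 61 + 0.1·70 = 68; r = 65.5 − 68 = -2.5
x=85: ŷ = 61 + 0.1·85 = 69.5; r = 68.5 − 69.5 = -1
x=95: ŷ = 61 + 0.1·95 = 70.5; r = 72.4 − 70.5 = 1.9
SSE = 0.49 + 0.01 + 0 + 0.04 + 1 + 6.25 + 1 + 3.61 = 12.4
s = √(12.4/6) = √2.06667 ≈ 1.44

s = 1.44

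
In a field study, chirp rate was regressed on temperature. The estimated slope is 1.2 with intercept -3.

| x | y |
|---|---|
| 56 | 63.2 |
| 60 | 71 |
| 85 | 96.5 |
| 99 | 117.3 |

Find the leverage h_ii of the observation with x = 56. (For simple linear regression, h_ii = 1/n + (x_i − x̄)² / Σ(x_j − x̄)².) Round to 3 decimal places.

x̄ = (56 + 60 + 85 + 99)/4 = 75
Σ(x − x̄)² = 361 + 225 + 100 + 576 = 1262
h = 1/4 + (-19)²/1262 = 0.25 + 0.286054 = 0.536

h = 0.536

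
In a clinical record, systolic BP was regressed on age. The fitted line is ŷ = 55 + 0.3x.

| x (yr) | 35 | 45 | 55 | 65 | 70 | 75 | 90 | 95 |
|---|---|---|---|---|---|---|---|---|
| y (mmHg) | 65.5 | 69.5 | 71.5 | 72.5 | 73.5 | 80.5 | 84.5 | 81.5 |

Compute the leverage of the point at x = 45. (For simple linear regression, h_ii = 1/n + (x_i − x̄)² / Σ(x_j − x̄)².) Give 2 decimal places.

h = 0.27

x̄ = (35 + 45 + 55 + 65 + 70 + 75 + 90 + 95)/8 = 66.25
Σ(x − x̄)² = 976.562 + 451.562 + 126.562 + 1.5625 + 14.0625 + 76.5625 + 564.062 + 826.562 = 3037.5
h = 1/8 + (-21.25)²/3037.5 = 0.125 + 0.148663 = 0.27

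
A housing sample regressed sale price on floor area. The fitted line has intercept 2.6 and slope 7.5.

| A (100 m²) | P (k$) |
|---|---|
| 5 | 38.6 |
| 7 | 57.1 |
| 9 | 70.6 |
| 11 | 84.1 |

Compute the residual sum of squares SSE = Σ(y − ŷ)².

SSE = 7.5

A=5: P̂ = 2.6 + 7.5·5 = 40.1; e = 38.6 − 40.1 = -1.5
A=7: P̂ = 2.6 + 7.5·7 = 55.1; e = 57.1 − 55.1 = 2
A=9: P̂ = 2.6 + 7.5·9 = 70.1; e = 70.6 − 70.1 = 0.5
A=11: P̂ = 2.6 + 7.5·11 = 85.1; e = 84.1 − 85.1 = -1
SSE = 2.25 + 4 + 0.25 + 1 = 7.5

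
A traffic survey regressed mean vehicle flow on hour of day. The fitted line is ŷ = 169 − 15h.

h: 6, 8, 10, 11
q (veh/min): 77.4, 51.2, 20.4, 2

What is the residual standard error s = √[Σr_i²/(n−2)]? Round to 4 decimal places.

h=6: ŷ = 169 − 15·6 = 79; r = 77.4 − 79 = -1.6
h=8: ŷ = 169 − 15·8 = 49; r = 51.2 − 49 = 2.2
h=10: ŷ = 169 − 15·10 = 19; r = 20.4 − 19 = 1.4
h=11: ŷ = 169 − 15·11 = 4; r = 2 − 4 = -2
SSE = 2.56 + 4.84 + 1.96 + 4 = 13.36
s = √(13.36/2) = √6.68 ≈ 2.5846

s = 2.5846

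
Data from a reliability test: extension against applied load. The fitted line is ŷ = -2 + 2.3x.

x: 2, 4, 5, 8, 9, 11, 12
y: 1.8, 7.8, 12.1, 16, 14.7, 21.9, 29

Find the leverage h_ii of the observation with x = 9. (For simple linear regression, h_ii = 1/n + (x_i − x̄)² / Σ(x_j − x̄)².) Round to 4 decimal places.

x̄ = (2 + 4 + 5 + 8 + 9 + 11 + 12)/7 = 7.28571
Σ(x − x̄)² = 27.9388 + 10.7959 + 5.22449 + 0.510204 + 2.93878 + 13.7959 + 22.2245 = 83.4286
h = 1/7 + (1.71429)²/83.4286 = 0.142857 + 0.035225 = 0.1781

h = 0.1781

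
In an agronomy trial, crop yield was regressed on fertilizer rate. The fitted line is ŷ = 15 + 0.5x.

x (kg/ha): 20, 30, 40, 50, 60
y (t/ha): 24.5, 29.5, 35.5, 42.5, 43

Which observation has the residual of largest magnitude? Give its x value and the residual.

x = 50, e = 2.5

x=20: ŷ = 15 + 0.5·20 = 25; e = 24.5 − 25 = -0.5
x=30: ŷ = 15 + 0.5·30 = 30; e = 29.5 − 30 = -0.5
x=40: ŷ = 15 + 0.5·40 = 35; e = 35.5 − 35 = 0.5
x=50: ŷ = 15 + 0.5·50 = 40; e = 42.5 − 40 = 2.5
x=60: ŷ = 15 + 0.5·60 = 45; e = 43 − 45 = -2
Largest |e| is 2.5 at x = 50, residual 2.5.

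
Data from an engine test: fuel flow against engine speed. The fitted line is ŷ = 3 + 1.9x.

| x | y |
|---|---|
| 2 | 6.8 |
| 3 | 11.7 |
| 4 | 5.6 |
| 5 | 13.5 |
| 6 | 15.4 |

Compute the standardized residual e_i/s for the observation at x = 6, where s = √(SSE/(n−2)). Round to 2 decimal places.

x=2: ŷ = 3 + 1.9·2 = 6.8; e = 6.8 − 6.8 = 0
x=3: ŷ = 3 + 1.9·3 = 8.7; e = 11.7 − 8.7 = 3
x=4: ŷ = 3 + 1.9·4 = 10.6; e = 5.6 − 10.6 = -5
x=5: ŷ = 3 + 1.9·5 = 12.5; e = 13.5 − 12.5 = 1
x=6: ŷ = 3 + 1.9·6 = 14.4; e = 15.4 − 14.4 = 1
SSE = 0 + 9 + 25 + 1 + 1 = 36
s = √(36/3) = 3.4641
e/s = 1 / 3.4641 = 0.29

0.29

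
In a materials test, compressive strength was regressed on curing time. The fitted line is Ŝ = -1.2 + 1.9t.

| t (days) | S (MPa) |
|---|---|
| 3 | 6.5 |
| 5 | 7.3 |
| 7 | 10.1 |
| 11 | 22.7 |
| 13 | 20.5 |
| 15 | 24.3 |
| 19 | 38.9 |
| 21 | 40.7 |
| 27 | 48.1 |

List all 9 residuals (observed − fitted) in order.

t=3: Ŝ = -1.2 + 1.9·3 = 4.5; e = 6.5 − 4.5 = 2
t=5: Ŝ = -1.2 + 1.9·5 = 8.3; e = 7.3 − 8.3 = -1
t=7: Ŝ = -1.2 + 1.9·7 = 12.1; e = 10.1 − 12.1 = -2
t=11: Ŝ = -1.2 + 1.9·11 = 19.7; e = 22.7 − 19.7 = 3
t=13: Ŝ = -1.2 + 1.9·13 = 23.5; e = 20.5 − 23.5 = -3
t=15: Ŝ = -1.2 + 1.9·15 = 27.3; e = 24.3 − 27.3 = -3
t=19: Ŝ = -1.2 + 1.9·19 = 34.9; e = 38.9 − 34.9 = 4
t=21: Ŝ = -1.2 + 1.9·21 = 38.7; e = 40.7 − 38.7 = 2
t=27: Ŝ = -1.2 + 1.9·27 = 50.1; e = 48.1 − 50.1 = -2

2, -1, -2, 3, -3, -3, 4, 2, -2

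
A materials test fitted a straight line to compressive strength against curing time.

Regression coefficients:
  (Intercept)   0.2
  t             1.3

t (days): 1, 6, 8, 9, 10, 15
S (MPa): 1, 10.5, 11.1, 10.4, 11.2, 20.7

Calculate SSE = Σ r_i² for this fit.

SSE = 14

t=1: ŷ = 0.2 + 1.3·1 = 1.5; r = 1 − 1.5 = -0.5
t=6: ŷ = 0.2 + 1.3·6 = 8; r = 10.5 − 8 = 2.5
t=8: ŷ = 0.2 + 1.3·8 = 10.6; r = 11.1 − 10.6 = 0.5
t=9: ŷ = 0.2 + 1.3·9 = 11.9; r = 10.4 − 11.9 = -1.5
t=10: ŷ = 0.2 + 1.3·10 = 13.2; r = 11.2 − 13.2 = -2
t=15: ŷ = 0.2 + 1.3·15 = 19.7; r = 20.7 − 19.7 = 1
SSE = 0.25 + 6.25 + 0.25 + 2.25 + 4 + 1 = 14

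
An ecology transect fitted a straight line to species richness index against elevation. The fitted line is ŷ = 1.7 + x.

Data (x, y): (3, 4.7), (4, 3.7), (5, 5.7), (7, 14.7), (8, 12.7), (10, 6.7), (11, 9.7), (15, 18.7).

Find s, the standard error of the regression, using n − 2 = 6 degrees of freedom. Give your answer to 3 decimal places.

s = 3.830

x=3: ŷ = 1.7 + 3 = 4.7; r = 4.7 − 4.7 = 0
x=4: ŷ = 1.7 + 4 = 5.7; r = 3.7 − 5.7 = -2
x=5: ŷ = 1.7 + 5 = 6.7; r = 5.7 − 6.7 = -1
x=7: ŷ = 1.7 + 7 = 8.7; r = 14.7 − 8.7 = 6
x=8: ŷ = 1.7 + 8 = 9.7; r = 12.7 − 9.7 = 3
x=10: ŷ = 1.7 + 10 = 11.7; r = 6.7 − 11.7 = -5
x=11: ŷ = 1.7 + 11 = 12.7; r = 9.7 − 12.7 = -3
x=15: ŷ = 1.7 + 15 = 16.7; r = 18.7 − 16.7 = 2
SSE = 0 + 4 + 1 + 36 + 9 + 25 + 9 + 4 = 88
s = √(88/6) = √14.6667 ≈ 3.830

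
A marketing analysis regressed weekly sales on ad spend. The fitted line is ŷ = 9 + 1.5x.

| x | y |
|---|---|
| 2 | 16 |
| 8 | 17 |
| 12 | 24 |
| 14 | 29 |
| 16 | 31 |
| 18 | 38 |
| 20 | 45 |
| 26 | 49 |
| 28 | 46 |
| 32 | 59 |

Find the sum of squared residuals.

SSE = 116

x=2: ŷ = 9 + 1.5·2 = 12; r = 16 − 12 = 4
x=8: ŷ = 9 + 1.5·8 = 21; r = 17 − 21 = -4
x=12: ŷ = 9 + 1.5·12 = 27; r = 24 − 27 = -3
x=14: ŷ = 9 + 1.5·14 = 30; r = 29 − 30 = -1
x=16: ŷ = 9 + 1.5·16 = 33; r = 31 − 33 = -2
x=18: ŷ = 9 + 1.5·18 = 36; r = 38 − 36 = 2
x=20: ŷ = 9 + 1.5·20 = 39; r = 45 − 39 = 6
x=26: ŷ = 9 + 1.5·26 = 48; r = 49 − 48 = 1
x=28: ŷ = 9 + 1.5·28 = 51; r = 46 − 51 = -5
x=32: ŷ = 9 + 1.5·32 = 57; r = 59 − 57 = 2
SSE = 16 + 16 + 9 + 1 + 4 + 4 + 36 + 1 + 25 + 4 = 116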